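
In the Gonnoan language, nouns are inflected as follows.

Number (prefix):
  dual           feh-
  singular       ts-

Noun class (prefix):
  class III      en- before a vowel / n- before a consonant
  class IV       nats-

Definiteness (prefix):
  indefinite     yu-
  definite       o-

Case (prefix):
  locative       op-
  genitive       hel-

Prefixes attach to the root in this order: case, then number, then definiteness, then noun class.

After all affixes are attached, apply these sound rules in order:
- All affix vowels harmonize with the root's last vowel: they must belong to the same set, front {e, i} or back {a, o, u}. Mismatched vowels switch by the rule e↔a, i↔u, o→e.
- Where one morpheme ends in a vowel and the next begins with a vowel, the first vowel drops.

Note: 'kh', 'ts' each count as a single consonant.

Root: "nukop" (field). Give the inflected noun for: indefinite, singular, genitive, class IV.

Attach case genitive hel- → helnukop.
Attach number singular ts- → tshelnukop.
Attach definiteness indefinite yu- → yutshelnukop.
Attach noun class class IV nats- → natsyutshelnukop.
Apply vowel harmony: natsyutshelnukop → natsyutshalnukop.
Vowel deletion: no change.

natsyutshalnukop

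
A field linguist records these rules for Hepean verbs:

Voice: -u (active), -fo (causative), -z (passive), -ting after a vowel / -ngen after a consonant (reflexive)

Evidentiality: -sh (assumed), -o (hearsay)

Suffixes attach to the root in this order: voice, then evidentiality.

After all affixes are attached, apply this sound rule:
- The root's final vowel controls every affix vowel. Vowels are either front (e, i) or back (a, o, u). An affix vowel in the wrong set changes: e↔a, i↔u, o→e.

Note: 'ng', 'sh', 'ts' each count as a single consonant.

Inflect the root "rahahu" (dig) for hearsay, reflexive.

rahahutungo

Attach voice reflexive -ting (after vowel 'u') → rahahuting.
Attach evidentiality hearsay -o → rahahutingo.
Apply vowel harmony: rahahutingo → rahahutungo.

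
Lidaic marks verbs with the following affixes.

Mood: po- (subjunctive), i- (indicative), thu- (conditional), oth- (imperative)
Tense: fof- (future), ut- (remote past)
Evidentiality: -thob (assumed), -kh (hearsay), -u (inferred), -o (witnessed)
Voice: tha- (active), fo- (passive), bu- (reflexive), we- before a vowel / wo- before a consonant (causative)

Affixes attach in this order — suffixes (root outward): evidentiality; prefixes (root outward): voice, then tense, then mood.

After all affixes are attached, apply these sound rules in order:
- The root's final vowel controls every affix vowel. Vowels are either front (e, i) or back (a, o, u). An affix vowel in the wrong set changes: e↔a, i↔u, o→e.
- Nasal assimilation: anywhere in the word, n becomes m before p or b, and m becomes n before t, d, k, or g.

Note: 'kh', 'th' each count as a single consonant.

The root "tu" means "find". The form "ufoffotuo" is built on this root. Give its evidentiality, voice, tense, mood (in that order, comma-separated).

Segment: i-fof-fo-tu-o.
evidentiality: -o → witnessed.
voice: fo- → passive.
tense: fof- → future.
mood: i- → indicative.

witnessed, passive, future, indicative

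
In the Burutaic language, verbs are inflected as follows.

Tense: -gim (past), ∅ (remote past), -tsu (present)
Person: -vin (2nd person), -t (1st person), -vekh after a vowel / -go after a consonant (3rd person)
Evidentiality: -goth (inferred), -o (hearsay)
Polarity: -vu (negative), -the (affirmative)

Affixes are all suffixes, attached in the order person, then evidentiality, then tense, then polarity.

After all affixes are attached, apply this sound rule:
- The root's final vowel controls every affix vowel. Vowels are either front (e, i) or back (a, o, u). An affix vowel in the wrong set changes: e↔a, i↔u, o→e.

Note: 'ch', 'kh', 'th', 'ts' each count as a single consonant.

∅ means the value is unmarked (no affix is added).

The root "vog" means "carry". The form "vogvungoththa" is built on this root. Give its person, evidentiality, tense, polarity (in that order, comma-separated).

Segment: vog-vin-goth-the.
person: -vin → 2nd person.
evidentiality: -goth → inferred.
tense: ∅ → remote past.
polarity: -the → affirmative.

2nd person, inferred, remote past, affirmative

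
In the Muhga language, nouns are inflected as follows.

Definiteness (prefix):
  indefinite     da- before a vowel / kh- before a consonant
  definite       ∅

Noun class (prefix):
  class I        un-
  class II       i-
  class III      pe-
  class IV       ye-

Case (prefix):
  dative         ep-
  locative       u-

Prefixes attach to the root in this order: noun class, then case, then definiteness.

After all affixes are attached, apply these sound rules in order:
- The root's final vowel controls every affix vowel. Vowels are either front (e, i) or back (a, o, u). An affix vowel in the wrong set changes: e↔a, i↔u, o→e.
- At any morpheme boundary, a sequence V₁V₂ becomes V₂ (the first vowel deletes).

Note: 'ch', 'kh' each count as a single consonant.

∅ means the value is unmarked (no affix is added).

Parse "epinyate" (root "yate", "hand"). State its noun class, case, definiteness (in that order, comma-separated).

class I, dative, definite

Segment: ep-un-yate.
noun class: un- → class I.
case: ep- → dative.
definiteness: ∅ → definite.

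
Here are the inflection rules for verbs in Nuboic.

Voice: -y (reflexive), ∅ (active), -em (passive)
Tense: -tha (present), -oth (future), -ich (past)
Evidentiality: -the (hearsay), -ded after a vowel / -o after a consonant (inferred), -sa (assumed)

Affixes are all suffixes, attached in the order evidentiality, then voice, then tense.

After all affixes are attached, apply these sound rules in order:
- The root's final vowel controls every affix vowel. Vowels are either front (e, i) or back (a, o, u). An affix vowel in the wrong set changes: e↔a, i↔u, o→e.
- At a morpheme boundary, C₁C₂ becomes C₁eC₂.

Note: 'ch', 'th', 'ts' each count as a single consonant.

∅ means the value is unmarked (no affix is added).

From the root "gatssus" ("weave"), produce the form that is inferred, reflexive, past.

gatssusoyuch

Attach evidentiality inferred -o (after consonant 's') → gatssuso.
Attach voice reflexive -y → gatssusoy.
Attach tense past -ich → gatssusoyich.
Apply vowel harmony: gatssusoyich → gatssusoyuch.
Epenthesis: no change.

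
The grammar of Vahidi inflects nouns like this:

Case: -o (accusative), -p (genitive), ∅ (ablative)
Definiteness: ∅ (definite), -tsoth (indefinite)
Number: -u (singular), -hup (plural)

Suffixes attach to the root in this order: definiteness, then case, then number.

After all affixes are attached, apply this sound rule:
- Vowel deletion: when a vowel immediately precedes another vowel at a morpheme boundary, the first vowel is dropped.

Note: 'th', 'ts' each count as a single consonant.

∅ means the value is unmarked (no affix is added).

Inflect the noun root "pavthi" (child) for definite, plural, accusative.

pavthohup

definiteness = definite: zero marking, form stays pavthi.
Attach case accusative -o → pavthio.
Attach number plural -hup → pavthiohup.
Apply vowel deletion: pavthiohup → pavthohup.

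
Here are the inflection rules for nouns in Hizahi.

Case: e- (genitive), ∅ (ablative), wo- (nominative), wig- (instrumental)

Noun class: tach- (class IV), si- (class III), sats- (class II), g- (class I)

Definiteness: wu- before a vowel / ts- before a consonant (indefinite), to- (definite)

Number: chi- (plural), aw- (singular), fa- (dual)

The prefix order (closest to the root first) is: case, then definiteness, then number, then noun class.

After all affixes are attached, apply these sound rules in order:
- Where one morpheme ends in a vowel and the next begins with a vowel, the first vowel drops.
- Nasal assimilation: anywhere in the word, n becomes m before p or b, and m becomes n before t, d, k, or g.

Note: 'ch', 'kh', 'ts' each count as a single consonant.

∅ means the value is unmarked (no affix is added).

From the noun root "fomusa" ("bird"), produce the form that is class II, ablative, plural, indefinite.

case = ablative: zero marking, form stays fomusa.
Attach definiteness indefinite ts- (before consonant 'f') → tsfomusa.
Attach number plural chi- → chitsfomusa.
Attach noun class class II sats- → satschitsfomusa.
Vowel deletion: no change.
Nasal assimilation: no change.

satschitsfomusa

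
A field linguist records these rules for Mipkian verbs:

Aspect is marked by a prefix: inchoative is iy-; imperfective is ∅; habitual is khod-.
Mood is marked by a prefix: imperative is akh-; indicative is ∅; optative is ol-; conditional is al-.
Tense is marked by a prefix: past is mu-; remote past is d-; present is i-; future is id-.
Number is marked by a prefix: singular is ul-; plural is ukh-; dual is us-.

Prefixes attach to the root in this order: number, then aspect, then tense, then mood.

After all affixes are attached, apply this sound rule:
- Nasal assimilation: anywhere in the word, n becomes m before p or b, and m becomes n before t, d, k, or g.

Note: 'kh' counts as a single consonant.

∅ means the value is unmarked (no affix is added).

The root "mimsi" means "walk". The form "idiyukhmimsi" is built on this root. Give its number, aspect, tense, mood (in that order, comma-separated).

Segment: id-iy-ukh-mimsi.
number: ukh- → plural.
aspect: iy- → inchoative.
tense: id- → future.
mood: ∅ → indicative.

plural, inchoative, future, indicative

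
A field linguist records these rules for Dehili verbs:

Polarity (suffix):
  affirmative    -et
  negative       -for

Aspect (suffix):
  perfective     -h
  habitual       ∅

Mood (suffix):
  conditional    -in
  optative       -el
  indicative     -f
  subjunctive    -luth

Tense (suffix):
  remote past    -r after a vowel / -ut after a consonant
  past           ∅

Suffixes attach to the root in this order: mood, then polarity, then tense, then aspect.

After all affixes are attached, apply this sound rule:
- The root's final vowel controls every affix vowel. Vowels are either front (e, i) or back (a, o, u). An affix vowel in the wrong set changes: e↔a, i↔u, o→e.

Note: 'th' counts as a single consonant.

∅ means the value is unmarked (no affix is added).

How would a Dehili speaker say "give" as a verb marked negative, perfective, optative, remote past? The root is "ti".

Attach mood optative -el → tiel.
Attach polarity negative -for → tielfor.
Attach tense remote past -ut (after consonant 'r') → tielforut.
Attach aspect perfective -h → tielforuth.
Apply vowel harmony: tielforuth → tielferith.

tielferith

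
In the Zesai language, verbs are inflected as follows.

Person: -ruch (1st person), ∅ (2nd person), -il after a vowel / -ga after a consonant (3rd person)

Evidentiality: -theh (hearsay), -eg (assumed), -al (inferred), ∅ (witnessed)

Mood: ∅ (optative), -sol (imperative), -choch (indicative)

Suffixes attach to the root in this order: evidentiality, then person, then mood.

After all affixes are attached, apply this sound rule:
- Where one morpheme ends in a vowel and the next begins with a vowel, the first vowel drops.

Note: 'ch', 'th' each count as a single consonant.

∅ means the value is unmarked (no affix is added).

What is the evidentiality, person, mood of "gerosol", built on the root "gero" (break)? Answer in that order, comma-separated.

Segment: gero-sol.
evidentiality: ∅ → witnessed.
person: ∅ → 2nd person.
mood: -sol → imperative.

witnessed, 2nd person, imperative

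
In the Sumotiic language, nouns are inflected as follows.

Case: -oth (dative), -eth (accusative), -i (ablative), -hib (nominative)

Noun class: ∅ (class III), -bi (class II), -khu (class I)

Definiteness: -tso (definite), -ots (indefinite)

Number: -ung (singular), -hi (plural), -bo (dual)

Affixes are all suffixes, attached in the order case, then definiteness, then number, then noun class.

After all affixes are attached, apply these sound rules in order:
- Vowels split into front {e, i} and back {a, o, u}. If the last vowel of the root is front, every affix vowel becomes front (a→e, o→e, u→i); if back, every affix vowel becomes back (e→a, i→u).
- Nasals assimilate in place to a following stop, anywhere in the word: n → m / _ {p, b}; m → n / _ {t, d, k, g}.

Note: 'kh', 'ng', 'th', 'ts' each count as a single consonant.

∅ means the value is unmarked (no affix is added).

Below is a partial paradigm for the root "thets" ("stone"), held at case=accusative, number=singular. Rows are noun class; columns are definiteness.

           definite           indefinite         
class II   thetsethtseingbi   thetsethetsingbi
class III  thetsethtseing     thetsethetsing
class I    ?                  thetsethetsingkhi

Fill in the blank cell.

Attach case accusative -eth → thetseth.
Attach definiteness definite -tso → thetsethtso.
Attach number singular -ung → thetsethtsoung.
Attach noun class class I -khu → thetsethtsoungkhu.
Apply vowel harmony: thetsethtsoungkhu → thetsethtseingkhi.
Nasal assimilation: no change.

thetsethtseingkhi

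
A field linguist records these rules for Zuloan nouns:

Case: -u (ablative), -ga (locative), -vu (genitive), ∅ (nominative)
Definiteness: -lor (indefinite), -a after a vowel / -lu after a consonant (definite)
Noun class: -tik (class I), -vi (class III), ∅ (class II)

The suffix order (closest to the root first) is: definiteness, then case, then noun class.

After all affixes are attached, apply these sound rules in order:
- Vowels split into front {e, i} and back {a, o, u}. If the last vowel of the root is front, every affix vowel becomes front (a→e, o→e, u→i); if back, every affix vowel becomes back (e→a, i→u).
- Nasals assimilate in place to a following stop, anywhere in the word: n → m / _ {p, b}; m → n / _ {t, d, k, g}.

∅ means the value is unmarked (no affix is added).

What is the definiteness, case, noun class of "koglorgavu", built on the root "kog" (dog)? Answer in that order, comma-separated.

indefinite, locative, class III

Segment: kog-lor-ga-vi.
definiteness: -lor → indefinite.
case: -ga → locative.
noun class: -vi → class III.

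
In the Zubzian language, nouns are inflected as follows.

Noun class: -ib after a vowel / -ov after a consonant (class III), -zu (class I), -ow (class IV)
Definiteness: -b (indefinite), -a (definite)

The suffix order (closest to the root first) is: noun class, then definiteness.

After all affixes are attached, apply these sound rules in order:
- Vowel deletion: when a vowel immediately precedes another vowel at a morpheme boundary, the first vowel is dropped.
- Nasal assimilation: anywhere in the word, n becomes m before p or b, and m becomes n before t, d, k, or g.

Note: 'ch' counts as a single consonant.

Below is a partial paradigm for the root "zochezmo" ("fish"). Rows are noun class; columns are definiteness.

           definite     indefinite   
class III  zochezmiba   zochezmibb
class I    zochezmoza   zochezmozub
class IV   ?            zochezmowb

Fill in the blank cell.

zochezmowa

Attach noun class class IV -ow → zochezmoow.
Attach definiteness definite -a → zochezmoowa.
Apply vowel deletion: zochezmoowa → zochezmowa.
Nasal assimilation: no change.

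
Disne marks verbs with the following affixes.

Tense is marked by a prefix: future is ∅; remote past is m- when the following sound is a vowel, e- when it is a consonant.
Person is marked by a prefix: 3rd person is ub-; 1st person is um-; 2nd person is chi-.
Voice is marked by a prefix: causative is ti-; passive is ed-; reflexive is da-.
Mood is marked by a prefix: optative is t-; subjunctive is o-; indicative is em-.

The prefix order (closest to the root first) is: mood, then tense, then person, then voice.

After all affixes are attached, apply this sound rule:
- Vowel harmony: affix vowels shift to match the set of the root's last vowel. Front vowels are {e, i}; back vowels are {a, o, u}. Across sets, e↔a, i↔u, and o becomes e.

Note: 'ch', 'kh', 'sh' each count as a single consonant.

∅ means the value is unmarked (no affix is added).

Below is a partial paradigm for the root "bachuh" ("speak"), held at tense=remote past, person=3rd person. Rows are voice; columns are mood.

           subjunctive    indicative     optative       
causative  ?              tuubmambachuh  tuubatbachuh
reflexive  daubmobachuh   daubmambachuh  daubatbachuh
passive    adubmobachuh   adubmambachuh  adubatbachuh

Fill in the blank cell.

tuubmobachuh

Attach mood subjunctive o- → obachuh.
Attach tense remote past m- (before vowel 'o') → mobachuh.
Attach person 3rd person ub- → ubmobachuh.
Attach voice causative ti- → tiubmobachuh.
Apply vowel harmony: tiubmobachuh → tuubmobachuh.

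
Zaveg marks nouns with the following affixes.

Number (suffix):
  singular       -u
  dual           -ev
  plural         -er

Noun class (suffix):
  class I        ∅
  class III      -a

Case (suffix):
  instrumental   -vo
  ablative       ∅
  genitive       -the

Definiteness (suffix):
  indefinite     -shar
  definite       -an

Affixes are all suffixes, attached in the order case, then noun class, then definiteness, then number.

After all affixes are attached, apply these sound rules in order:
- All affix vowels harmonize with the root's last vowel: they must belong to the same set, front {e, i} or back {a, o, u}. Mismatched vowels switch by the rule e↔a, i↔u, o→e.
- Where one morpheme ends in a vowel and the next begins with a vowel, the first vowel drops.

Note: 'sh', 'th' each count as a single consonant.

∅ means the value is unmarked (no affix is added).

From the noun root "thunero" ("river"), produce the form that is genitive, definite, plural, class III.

Attach case genitive -the → thunerothe.
Attach noun class class III -a → thunerothea.
Attach definiteness definite -an → thunerotheaan.
Attach number plural -er → thunerotheaaner.
Apply vowel harmony: thunerotheaaner → thunerothaaanar.
Apply vowel deletion: thunerothaaanar → thunerothanar.

thunerothanar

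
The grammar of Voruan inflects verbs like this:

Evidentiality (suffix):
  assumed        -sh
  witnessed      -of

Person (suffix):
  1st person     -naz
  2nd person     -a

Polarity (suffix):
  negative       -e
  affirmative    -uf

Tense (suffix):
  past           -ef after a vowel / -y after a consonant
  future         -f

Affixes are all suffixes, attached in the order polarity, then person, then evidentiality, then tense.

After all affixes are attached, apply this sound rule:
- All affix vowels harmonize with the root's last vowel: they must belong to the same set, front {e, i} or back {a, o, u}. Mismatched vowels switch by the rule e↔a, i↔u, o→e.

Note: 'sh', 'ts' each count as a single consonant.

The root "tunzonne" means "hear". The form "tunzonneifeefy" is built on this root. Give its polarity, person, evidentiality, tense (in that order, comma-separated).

Segment: tunzonne-uf-a-of-y.
polarity: -uf → affirmative.
person: -a → 2nd person.
evidentiality: -of → witnessed.
tense: -ef/y → past.

affirmative, 2nd person, witnessed, past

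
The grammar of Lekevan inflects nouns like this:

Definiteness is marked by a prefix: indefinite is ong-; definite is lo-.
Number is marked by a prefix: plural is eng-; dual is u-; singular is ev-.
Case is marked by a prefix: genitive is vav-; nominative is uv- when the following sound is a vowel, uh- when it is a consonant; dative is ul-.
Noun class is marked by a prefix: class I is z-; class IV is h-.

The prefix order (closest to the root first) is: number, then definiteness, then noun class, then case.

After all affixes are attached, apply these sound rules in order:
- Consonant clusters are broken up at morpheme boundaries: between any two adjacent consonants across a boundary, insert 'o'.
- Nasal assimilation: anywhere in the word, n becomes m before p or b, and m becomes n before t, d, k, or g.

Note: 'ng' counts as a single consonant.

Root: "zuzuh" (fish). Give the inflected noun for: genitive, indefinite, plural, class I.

Attach number plural eng- → engzuzuh.
Attach definiteness indefinite ong- → ongengzuzuh.
Attach noun class class I z- → zongengzuzuh.
Attach case genitive vav- → vavzongengzuzuh.
Apply epenthesis: vavzongengzuzuh → vavozongengozuzuh.
Nasal assimilation: no change.

vavozongengozuzuh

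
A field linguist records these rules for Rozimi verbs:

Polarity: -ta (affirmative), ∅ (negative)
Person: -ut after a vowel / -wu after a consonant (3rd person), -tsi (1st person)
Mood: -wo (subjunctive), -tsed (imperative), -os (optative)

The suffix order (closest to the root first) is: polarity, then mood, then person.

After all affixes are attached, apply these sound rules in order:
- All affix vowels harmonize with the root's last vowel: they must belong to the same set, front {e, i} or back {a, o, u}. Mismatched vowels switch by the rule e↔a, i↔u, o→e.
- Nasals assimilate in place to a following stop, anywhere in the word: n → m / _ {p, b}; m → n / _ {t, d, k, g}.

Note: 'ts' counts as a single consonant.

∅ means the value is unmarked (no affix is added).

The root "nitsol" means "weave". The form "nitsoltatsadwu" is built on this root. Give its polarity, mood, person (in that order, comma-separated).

Segment: nitsol-ta-tsed-wu.
polarity: -ta → affirmative.
mood: -tsed → imperative.
person: -ut/wu → 3rd person.

affirmative, imperative, 3rd person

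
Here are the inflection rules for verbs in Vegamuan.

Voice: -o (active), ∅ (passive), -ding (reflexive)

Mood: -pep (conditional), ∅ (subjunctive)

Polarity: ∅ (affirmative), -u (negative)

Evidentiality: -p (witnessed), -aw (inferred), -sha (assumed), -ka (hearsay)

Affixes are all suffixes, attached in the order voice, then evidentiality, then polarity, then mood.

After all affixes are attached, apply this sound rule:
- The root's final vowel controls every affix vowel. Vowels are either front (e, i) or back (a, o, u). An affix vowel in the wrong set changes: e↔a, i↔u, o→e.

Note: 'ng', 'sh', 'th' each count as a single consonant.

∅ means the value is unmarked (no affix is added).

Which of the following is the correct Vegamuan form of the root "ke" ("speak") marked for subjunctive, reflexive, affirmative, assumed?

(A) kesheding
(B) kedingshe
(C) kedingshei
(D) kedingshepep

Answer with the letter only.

Attach voice reflexive -ding → keding.
Attach evidentiality assumed -sha → kedingsha.
polarity = affirmative: zero marking, form stays kedingsha.
mood = subjunctive: zero marking, form stays kedingsha.
Apply vowel harmony: kedingsha → kedingshe.
So the correct form is kedingshe, option (B).
(D) kedingshepep is wrong: it uses conditional instead of subjunctive for mood.
(A) kesheding is wrong: it has the affixes in the wrong order.
(C) kedingshei is wrong: it uses negative instead of affirmative for polarity.

B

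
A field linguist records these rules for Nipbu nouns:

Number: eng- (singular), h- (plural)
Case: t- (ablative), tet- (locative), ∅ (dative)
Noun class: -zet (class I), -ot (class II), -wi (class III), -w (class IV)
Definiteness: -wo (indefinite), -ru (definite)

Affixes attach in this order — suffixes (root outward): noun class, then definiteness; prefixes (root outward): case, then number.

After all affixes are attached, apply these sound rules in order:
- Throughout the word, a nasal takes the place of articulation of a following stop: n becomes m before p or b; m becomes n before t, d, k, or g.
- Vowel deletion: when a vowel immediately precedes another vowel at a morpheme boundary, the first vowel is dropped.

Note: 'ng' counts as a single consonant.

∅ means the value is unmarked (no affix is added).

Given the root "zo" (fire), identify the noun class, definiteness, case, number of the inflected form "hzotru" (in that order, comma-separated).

class II, definite, dative, plural

Segment: h-zo-ot-ru.
noun class: -ot → class II.
definiteness: -ru → definite.
case: ∅ → dative.
number: h- → plural.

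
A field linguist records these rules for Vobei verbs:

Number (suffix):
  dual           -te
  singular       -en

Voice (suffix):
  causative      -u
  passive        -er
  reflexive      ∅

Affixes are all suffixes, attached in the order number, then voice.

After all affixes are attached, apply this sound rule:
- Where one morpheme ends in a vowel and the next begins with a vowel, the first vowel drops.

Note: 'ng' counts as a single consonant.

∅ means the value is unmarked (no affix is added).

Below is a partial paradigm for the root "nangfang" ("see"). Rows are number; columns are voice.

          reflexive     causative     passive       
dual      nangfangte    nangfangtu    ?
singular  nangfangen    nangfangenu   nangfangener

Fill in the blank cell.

nangfangter

Attach number dual -te → nangfangte.
Attach voice passive -er → nangfangteer.
Apply vowel deletion: nangfangteer → nangfangter.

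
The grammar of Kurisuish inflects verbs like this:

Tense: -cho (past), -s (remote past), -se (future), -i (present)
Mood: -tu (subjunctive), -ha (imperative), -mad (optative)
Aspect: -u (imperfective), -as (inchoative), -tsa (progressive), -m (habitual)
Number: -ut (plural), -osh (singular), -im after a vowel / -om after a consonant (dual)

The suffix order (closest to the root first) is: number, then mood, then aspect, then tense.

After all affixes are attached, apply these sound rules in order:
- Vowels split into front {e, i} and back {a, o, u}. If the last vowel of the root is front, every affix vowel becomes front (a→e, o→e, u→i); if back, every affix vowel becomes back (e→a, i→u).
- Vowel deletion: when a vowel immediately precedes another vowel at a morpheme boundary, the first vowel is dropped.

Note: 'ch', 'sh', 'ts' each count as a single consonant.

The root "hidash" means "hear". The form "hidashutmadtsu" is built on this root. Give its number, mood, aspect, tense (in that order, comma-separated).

plural, optative, progressive, present

Segment: hidash-ut-mad-tsa-i.
number: -ut → plural.
mood: -mad → optative.
aspect: -tsa → progressive.
tense: -i → present.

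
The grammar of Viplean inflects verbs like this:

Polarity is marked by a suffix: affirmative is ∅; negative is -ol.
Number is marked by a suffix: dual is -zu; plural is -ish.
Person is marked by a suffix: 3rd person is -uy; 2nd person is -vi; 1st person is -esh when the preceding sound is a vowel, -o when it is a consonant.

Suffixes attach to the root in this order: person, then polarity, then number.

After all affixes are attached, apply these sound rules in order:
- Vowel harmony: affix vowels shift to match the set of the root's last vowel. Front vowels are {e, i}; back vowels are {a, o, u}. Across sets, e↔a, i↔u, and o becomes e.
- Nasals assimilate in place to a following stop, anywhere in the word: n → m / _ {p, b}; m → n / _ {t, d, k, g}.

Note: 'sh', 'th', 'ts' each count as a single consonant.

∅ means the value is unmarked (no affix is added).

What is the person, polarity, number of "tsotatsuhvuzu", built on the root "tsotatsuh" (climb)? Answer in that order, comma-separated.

2nd person, affirmative, dual

Segment: tsotatsuh-vi-zu.
person: -vi → 2nd person.
polarity: ∅ → affirmative.
number: -zu → dual.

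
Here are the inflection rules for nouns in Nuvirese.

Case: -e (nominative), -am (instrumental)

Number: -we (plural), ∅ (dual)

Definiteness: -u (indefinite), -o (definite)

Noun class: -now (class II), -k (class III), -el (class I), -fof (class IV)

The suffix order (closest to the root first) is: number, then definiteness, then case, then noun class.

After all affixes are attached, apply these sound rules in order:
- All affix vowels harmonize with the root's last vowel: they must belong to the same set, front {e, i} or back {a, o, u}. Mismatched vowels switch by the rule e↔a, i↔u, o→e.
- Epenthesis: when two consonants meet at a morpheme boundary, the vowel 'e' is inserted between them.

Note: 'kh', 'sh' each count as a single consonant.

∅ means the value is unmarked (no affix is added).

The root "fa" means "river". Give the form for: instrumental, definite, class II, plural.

Attach number plural -we → fawe.
Attach definiteness definite -o → faweo.
Attach case instrumental -am → faweoam.
Attach noun class class II -now → faweoamnow.
Apply vowel harmony: faweoamnow → fawaoamnow.
Apply epenthesis: fawaoamnow → fawaoamenow.

fawaoamenow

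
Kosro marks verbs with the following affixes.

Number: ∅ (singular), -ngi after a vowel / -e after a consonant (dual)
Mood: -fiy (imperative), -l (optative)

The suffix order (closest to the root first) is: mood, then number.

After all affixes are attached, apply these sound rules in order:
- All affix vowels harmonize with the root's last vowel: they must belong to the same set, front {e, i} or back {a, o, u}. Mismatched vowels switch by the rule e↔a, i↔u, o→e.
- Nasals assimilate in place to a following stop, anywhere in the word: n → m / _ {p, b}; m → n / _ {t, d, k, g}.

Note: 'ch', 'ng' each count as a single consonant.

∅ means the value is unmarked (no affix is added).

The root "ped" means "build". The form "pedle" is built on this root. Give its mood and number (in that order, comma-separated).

optative, dual

Segment: ped-l-e.
mood: -l → optative.
number: -ngi/e → dual.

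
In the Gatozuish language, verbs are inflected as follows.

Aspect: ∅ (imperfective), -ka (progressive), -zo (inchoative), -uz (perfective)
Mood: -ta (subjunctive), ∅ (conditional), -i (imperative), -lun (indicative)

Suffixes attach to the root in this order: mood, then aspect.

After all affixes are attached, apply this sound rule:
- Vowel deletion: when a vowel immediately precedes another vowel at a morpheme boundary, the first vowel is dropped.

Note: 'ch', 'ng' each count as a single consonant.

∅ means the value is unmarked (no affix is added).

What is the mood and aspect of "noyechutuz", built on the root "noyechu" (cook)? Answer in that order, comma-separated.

subjunctive, perfective

Segment: noyechu-ta-uz.
mood: -ta → subjunctive.
aspect: -uz → perfective.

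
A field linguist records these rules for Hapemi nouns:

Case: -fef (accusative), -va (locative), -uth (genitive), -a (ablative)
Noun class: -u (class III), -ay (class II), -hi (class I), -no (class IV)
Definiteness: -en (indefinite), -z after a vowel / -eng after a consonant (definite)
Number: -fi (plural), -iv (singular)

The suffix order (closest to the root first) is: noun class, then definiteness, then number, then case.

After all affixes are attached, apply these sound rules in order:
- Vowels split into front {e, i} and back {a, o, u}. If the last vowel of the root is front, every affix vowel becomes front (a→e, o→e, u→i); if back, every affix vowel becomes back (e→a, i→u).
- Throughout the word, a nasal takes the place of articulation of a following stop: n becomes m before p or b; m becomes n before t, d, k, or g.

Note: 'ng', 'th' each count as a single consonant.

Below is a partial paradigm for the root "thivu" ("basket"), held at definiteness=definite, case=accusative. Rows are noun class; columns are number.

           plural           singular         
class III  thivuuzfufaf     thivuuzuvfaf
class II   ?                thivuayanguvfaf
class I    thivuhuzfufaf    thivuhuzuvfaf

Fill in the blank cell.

Attach noun class class II -ay → thivuay.
Attach definiteness definite -eng (after consonant 'y') → thivuayeng.
Attach number plural -fi → thivuayengfi.
Attach case accusative -fef → thivuayengfifef.
Apply vowel harmony: thivuayengfifef → thivuayangfufaf.
Nasal assimilation: no change.

thivuayangfufaf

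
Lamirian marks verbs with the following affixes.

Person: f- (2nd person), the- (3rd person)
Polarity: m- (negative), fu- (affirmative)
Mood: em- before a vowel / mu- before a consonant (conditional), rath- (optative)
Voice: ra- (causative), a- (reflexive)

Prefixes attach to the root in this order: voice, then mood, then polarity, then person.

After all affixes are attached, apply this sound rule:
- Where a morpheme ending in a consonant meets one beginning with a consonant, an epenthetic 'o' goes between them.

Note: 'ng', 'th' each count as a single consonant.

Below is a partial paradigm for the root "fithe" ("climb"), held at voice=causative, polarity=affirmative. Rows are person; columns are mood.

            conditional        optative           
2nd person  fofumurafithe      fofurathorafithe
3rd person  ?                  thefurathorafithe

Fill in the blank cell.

Attach voice causative ra- → rafithe.
Attach mood conditional mu- (before consonant 'r') → murafithe.
Attach polarity affirmative fu- → fumurafithe.
Attach person 3rd person the- → thefumurafithe.
Epenthesis: no change.

thefumurafithe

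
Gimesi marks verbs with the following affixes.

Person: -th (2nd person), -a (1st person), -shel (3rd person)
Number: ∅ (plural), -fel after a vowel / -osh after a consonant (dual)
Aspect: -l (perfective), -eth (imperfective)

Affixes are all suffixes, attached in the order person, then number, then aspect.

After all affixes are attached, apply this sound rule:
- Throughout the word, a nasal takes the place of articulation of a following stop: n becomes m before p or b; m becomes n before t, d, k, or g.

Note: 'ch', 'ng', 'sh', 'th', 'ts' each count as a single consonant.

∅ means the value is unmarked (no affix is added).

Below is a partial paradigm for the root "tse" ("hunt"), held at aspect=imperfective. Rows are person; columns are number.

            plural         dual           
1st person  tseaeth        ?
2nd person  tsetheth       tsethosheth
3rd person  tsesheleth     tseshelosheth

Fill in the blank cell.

tseafeleth

Attach person 1st person -a → tsea.
Attach number dual -fel (after vowel 'a') → tseafel.
Attach aspect imperfective -eth → tseafeleth.
Nasal assimilation: no change.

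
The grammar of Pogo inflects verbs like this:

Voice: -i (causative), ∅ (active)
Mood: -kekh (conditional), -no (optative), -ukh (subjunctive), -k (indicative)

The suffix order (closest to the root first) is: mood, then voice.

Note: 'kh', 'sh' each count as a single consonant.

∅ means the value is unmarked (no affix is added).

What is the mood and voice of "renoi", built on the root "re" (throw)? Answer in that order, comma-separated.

optative, causative

Segment: re-no-i.
mood: -no → optative.
voice: -i → causative.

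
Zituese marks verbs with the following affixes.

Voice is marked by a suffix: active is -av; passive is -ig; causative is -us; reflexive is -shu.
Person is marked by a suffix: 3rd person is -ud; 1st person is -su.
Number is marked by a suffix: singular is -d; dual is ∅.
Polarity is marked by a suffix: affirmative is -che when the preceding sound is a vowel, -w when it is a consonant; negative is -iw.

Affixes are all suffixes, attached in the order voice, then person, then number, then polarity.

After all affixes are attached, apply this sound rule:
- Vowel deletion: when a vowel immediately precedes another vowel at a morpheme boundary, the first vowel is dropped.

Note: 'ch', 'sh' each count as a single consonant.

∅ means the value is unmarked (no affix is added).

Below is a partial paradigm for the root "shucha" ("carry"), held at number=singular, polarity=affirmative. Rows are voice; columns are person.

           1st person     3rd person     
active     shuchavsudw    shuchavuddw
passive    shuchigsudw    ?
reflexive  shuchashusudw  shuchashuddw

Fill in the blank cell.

shuchiguddw

Attach voice passive -ig → shuchaig.
Attach person 3rd person -ud → shuchaigud.
Attach number singular -d → shuchaigudd.
Attach polarity affirmative -w (after consonant 'd') → shuchaiguddw.
Apply vowel deletion: shuchaiguddw → shuchiguddw.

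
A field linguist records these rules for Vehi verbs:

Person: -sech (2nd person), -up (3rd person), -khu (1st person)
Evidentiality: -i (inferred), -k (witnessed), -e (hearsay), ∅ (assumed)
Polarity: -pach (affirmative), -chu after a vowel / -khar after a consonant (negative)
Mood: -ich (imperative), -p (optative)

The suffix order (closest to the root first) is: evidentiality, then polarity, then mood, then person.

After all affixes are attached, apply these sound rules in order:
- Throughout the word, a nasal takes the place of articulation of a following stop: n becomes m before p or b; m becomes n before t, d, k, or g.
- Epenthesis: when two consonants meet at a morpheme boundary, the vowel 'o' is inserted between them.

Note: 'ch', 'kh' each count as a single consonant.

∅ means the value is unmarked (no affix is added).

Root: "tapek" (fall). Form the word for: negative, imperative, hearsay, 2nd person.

tapekechuichosech

Attach evidentiality hearsay -e → tapeke.
Attach polarity negative -chu (after vowel 'e') → tapekechu.
Attach mood imperative -ich → tapekechuich.
Attach person 2nd person -sech → tapekechuichsech.
Nasal assimilation: no change.
Apply epenthesis: tapekechuichsech → tapekechuichosech.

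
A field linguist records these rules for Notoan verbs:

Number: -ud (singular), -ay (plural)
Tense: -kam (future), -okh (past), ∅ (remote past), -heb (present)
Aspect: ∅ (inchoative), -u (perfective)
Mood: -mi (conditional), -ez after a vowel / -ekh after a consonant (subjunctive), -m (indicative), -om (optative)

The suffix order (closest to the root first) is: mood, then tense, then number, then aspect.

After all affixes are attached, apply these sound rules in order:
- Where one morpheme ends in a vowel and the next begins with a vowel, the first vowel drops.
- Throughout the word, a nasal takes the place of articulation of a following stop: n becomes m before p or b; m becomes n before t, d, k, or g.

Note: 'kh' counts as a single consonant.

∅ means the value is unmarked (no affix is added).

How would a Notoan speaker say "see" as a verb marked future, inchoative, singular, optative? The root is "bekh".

Attach mood optative -om → bekhom.
Attach tense future -kam → bekhomkam.
Attach number singular -ud → bekhomkamud.
aspect = inchoative: zero marking, form stays bekhomkamud.
Vowel deletion: no change.
Apply nasal assimilation: bekhomkamud → bekhonkamud.

bekhonkamud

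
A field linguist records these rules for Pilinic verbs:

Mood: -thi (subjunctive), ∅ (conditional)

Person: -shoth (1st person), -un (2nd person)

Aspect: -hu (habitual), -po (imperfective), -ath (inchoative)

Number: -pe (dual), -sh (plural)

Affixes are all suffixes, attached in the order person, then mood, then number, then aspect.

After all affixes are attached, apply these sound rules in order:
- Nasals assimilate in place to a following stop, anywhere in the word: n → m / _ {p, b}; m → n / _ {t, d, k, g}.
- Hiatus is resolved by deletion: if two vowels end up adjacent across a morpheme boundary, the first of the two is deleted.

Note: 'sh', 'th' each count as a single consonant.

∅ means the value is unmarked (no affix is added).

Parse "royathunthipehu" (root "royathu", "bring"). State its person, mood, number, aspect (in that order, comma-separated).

Segment: royathu-un-thi-pe-hu.
person: -un → 2nd person.
mood: -thi → subjunctive.
number: -pe → dual.
aspect: -hu → habitual.

2nd person, subjunctive, dual, habitual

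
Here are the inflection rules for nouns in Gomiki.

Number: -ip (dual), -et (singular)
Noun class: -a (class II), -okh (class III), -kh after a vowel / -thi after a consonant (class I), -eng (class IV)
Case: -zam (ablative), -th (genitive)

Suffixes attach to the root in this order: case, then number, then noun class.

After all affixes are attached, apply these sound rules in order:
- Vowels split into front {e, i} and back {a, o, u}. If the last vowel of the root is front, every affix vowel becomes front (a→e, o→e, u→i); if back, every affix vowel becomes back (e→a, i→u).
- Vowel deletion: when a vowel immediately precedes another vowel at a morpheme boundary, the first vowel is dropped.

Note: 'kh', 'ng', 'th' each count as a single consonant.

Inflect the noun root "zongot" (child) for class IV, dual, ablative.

Attach case ablative -zam → zongotzam.
Attach number dual -ip → zongotzamip.
Attach noun class class IV -eng → zongotzamipeng.
Apply vowel harmony: zongotzamipeng → zongotzamupang.
Vowel deletion: no change.

zongotzamupang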